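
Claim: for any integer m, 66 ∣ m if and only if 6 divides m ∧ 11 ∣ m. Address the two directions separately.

Forward direction. If 66 ∣ m, write m = 66q. Since 66 = 11·6, m = 6·(11q), so 6 ∣ m; and since 66 = 6·11, m = 11·(6q), so 11 ∣ m.

Converse. Suppose 6 ∣ m and 11 ∣ m. Any common multiple of 6 and 11 is a multiple of their lcm; here gcd(6, 11) = 1, so lcm(6, 11) = 6·11 = 66, so 66 ∣ m.

The biconditional holds.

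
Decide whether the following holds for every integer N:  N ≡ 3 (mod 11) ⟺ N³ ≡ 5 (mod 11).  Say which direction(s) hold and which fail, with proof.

Both directions hold; the statement is true.

(⇒) Suppose N ≡ 3 (mod 11). Write N = 11j + 3. Then (11j + 3)³ = 1331j³ + 1089j² + 297j + 27 = 11(121j³ + 99j² + 27j + 2) + 5, so N³ ≡ 5 (mod 11).

(⇐) For the converse, argue contrapositively. If N ≢ 3 (mod 11), then N is congruent to one of 0, 1, 2, 4, 5, 6, 7, 8, 9, 10 modulo 11, and these give N³ ≡ 0, 1, 8, 9, 4, 7, 2, 6, 3, 10 respectively — never 5.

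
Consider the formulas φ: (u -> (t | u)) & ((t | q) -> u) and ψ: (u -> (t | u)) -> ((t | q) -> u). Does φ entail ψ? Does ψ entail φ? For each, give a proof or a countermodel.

(→) Assume the antecedent. If u is true, the consequent reduces to true regardless of the other variables. If u is false, the antecedent forces (t = F, q = F, u = F), and the consequent holds there. Either way the consequent holds.

(←) Assume the antecedent. If u is true, the consequent reduces to true regardless of the other variables. If u is false, the antecedent forces (t = F, q = F, u = F), and the consequent holds there. Either way the consequent holds.

Both directions hold.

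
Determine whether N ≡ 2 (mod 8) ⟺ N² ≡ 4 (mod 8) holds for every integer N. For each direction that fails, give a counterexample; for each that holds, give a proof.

Only the forward direction holds.

Converse. This fails: take N = 6. Then 6² = 36 ≡ 4 (mod 8), yet 6 ≡ 6 (mod 8), not 2.

Forward direction. Suppose N ≡ 2 (mod 8). Write N = 8j + 2. Then (8j + 2)² = 64j² + 32j + 4 = 8(8j² + 4j) + 4, so N² ≡ 4 (mod 8).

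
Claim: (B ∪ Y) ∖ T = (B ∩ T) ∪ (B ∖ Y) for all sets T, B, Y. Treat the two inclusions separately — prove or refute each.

Both inclusions fail.

(⟹) This inclusion fails. Take T = ∅, B = ∅, Y = {1}; then 1 ∈ (B ∪ Y) ∖ T but 1 ∉ (B ∩ T) ∪ (B ∖ Y).

(⟸) This inclusion fails. Take T = {1}, B = {1}, Y = ∅; then 1 ∈ (B ∩ T) ∪ (B ∖ Y) but 1 ∉ (B ∪ Y) ∖ T.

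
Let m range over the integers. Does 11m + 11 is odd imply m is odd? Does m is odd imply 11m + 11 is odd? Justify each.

Forward direction. This fails: m = 0 gives 11m + 11 = 11, which is odd, but 0 is even, not odd.

Converse. This also fails: m = 3 is odd, but 11m + 11 = 44 is even, not odd.

Both directions fail.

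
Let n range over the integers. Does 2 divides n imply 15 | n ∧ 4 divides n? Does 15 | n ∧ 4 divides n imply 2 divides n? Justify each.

Forward direction. This fails: take n = 2. Certainly 2 ∣ 2, but 15 ∤ 2.

Converse. Suppose 15 ∣ n and 4 ∣ n. Any common multiple of 15 and 4 is a multiple of their lcm; here gcd(15, 4) = 1, so lcm(15, 4) = 15·4 = 60, so 60 ∣ n. Since 2 ∣ 60, it follows that 2 ∣ n.

Only the reverse direction holds.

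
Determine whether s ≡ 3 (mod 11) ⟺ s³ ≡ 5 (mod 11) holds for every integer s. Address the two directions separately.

The biconditional holds.

[⇒] Suppose s ≡ 3 (mod 11). Write s = 11j + 3. Then (11j + 3)³ = 1331j³ + 1089j² + 297j + 27 = 11(121j³ + 99j² + 27j + 2) + 5, so s³ ≡ 5 (mod 11).

[⇐] For the converse, argue contrapositively. If s ≢ 3 (mod 11), then s is congruent to one of 0, 1, 2, 4, 5, 6, 7, 8, 9, 10 modulo 11, and these give s³ ≡ 0, 1, 8, 9, 4, 7, 2, 6, 3, 10 respectively — never 5.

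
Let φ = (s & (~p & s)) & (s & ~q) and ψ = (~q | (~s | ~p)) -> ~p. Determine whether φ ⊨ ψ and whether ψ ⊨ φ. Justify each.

Not equivalent: only (⇒) holds.

Forward direction. Assume the antecedent. If s is true, the antecedent forces (s = T, p = F, q = F), and (~q | (~s | ~p)) -> ~p holds there. If s is false, the antecedent cannot hold. Either way (~q | (~s | ~p)) -> ~p holds.

Converse. This fails. Under s = F, p = F, q = F, the left side is false but the right side is true.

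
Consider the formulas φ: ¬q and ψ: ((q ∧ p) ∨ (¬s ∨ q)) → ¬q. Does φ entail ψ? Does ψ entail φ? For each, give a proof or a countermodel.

Both directions hold.

(←) Assume the antecedent. If p is true, the antecedent forces (p = T, s = F, q = F) or (p = T, s = T, q = F), and ¬q holds there. If p is false, the antecedent forces (p = F, s = F, q = F) or (p = F, s = T, q = F), and ¬q holds there. Either way ¬q holds.

(→) Assume the antecedent. If p is true, the antecedent forces (p = T, s = F, q = F) or (p = T, s = T, q = F), and ((q ∧ p) ∨ (¬s ∨ q)) → ¬q holds there. If p is false, the antecedent forces (p = F, s = F, q = F) or (p = F, s = T, q = F), and ((q ∧ p) ∨ (¬s ∨ q)) → ¬q holds there. Either way ((q ∧ p) ∨ (¬s ∨ q)) → ¬q holds.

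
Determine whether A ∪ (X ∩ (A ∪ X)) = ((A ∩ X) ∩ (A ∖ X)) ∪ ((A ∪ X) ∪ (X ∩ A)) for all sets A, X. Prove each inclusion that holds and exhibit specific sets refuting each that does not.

Both inclusions hold; the sets are equal.

(⊇) Let x ∈ ((A ∩ X) ∩ (A ∖ X)) ∪ ((A ∪ X) ∪ (X ∩ A)). Then either x ∈ A and x ∉ X; or x ∈ X and x ∉ A; or x ∈ A ∩ X. In each case x ∈ A ∪ (X ∩ (A ∪ X)), so ((A ∩ X) ∩ (A ∖ X)) ∪ ((A ∪ X) ∪ (X ∩ A)) ⊆ A ∪ (X ∩ (A ∪ X)).

(⊆) Let x ∈ A ∪ (X ∩ (A ∪ X)). Then either x ∈ A and x ∉ X; or x ∈ X and x ∉ A; or x ∈ A ∩ X. In each case x ∈ ((A ∩ X) ∩ (A ∖ X)) ∪ ((A ∪ X) ∪ (X ∩ A)), so A ∪ (X ∩ (A ∪ X)) ⊆ ((A ∩ X) ∩ (A ∖ X)) ∪ ((A ∪ X) ∪ (X ∩ A)).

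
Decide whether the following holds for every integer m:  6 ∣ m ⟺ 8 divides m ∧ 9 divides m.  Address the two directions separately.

Only the converse holds.

[⇒] This fails: take m = 6. Certainly 6 ∣ 6, but 8 ∤ 6.

[⇐] Suppose 8 ∣ m and 9 ∣ m. Any common multiple of 8 and 9 is a multiple of their lcm; here gcd(8, 9) = 1, so lcm(8, 9) = 8·9 = 72, so 72 ∣ m. Since 6 ∣ 72, it follows that 6 ∣ m.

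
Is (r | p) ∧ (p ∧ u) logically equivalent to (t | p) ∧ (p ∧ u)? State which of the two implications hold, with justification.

Both implications hold.

Converse. Assume the antecedent. If t is true, the antecedent forces (t = T, p = T, u = T, r = F) or (t = T, p = T, u = T, r = T), and (r | p) ∧ (p ∧ u) holds there. If t is false, the antecedent forces (t = F, p = T, u = T, r = F) or (t = F, p = T, u = T, r = T), and (r | p) ∧ (p ∧ u) holds there. Either way (r | p) ∧ (p ∧ u) holds.

Forward direction. Assume the antecedent. If t is true, the antecedent forces (t = T, p = T, u = T, r = F) or (t = T, p = T, u = T, r = T), and (t | p) ∧ (p ∧ u) holds there. If t is false, the antecedent forces (t = F, p = T, u = T, r = F) or (t = F, p = T, u = T, r = T), and (t | p) ∧ (p ∧ u) holds there. Either way (t | p) ∧ (p ∧ u) holds.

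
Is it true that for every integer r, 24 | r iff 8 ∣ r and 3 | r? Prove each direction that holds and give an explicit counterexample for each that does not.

(→) If 24 ∣ r, write r = 24q. Since 24 = 3·8, r = 8·(3q), so 8 ∣ r; and since 24 = 8·3, r = 3·(8q), so 3 ∣ r.

(←) Suppose 8 ∣ r and 3 ∣ r. Any common multiple of 8 and 3 is a multiple of their lcm; here gcd(8, 3) = 1, so lcm(8, 3) = 8·3 = 24, so 24 ∣ r.

Equivalent; both directions hold.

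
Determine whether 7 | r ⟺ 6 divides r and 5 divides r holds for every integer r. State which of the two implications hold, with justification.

(⇒) This fails: take r = 7. Certainly 7 ∣ 7, but 6 ∤ 7.

(⇐) This fails: take r = 30. Both 6 ∣ 30 and 5 ∣ 30, yet 30 is not a multiple of 7 (since 30 = 4·7 + 2), so 7 ∤ 30.

Both directions fail.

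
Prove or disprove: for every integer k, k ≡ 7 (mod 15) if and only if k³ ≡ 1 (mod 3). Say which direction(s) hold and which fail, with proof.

The forward direction holds; the converse fails.

Forward direction. Suppose k ≡ 7 (mod 15). Then k³ ≡ 7³ = 343 (mod 15), and since 3 ∣ 15, also k³ ≡ 1 (mod 3).

Converse. This fails: take k = 1. Then 1³ = 1 ≡ 1 (mod 3), yet 1 ≡ 1 (mod 15), not 7.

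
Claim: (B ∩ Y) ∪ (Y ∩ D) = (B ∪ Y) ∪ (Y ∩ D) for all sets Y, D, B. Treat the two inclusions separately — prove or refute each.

(⊆) Let x ∈ (B ∩ Y) ∪ (Y ∩ D). Then either x ∈ Y ∩ D and x ∉ B; or x ∈ Y ∩ B and x ∉ D; or x ∈ Y ∩ D ∩ B. In each case x ∈ (B ∪ Y) ∪ (Y ∩ D), so (B ∩ Y) ∪ (Y ∩ D) ⊆ (B ∪ Y) ∪ (Y ∩ D).

(⊇) This inclusion fails. Take Y = {1}, D = ∅, B = ∅; then 1 ∈ (B ∪ Y) ∪ (Y ∩ D) but 1 ∉ (B ∩ Y) ∪ (Y ∩ D).

Only the forward inclusion holds.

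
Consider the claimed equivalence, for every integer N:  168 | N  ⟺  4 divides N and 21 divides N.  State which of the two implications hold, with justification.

(⇒) holds; (⇐) fails.

[⇒] If 168 ∣ N, write N = 168q. Since 168 = 42·4, N = 4·(42q), so 4 ∣ N; and since 168 = 8·21, N = 21·(8q), so 21 ∣ N.

[⇐] This fails: take N = 84. Both 4 ∣ 84 and 21 ∣ 84, yet 84 is not a multiple of 168 (since 84 = 0·168 + 84), so 168 ∤ 84.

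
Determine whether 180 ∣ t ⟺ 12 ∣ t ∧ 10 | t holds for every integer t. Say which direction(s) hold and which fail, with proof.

Not equivalent: only (⇒) holds.

(⇒) If 180 ∣ t, write t = 180q. Since 180 = 15·12, t = 12·(15q), so 12 ∣ t; and since 180 = 18·10, t = 10·(18q), so 10 ∣ t.

(⇐) This fails: take t = 60. Both 12 ∣ 60 and 10 ∣ 60, yet 60 is not a multiple of 180 (since 60 = 0·180 + 60), so 180 ∤ 60.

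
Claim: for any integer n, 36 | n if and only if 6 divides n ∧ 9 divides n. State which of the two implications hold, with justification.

(⟸) This fails: take n = 18. Both 6 ∣ 18 and 9 ∣ 18, yet 18 is not a multiple of 36 (since 18 = 0·36 + 18), so 36 ∤ 18.

(⟹) If 36 ∣ n, write n = 36q. Since 36 = 6·6, n = 6·(6q), so 6 ∣ n; and since 36 = 4·9, n = 9·(4q), so 9 ∣ n.

Not equivalent: only (⇒) holds.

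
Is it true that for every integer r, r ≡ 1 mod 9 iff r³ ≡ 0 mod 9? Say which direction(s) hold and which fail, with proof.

(→) This fails: take r = 1. Then 1 ≡ 1 (mod 9), but 1³ = 1 ≡ 1 (mod 9), not 0.

(←) This fails: take r = 0. Then 0³ = 0 ≡ 0 (mod 9), yet 0 ≡ 0 (mod 9), not 1.

Neither direction holds.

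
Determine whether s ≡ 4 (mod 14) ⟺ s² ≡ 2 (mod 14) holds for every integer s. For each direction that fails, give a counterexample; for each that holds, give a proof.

(⇒) holds; (⇐) fails.

(⟹) Suppose s ≡ 4 (mod 14). Write s = 14j + 4. Then (14j + 4)² = 196j² + 112j + 16 = 14(14j² + 8j + 1) + 2, so s² ≡ 2 (mod 14).

(⟸) This fails: take s = 10. Then 10² = 100 ≡ 2 (mod 14), yet 10 ≡ 10 (mod 14), not 4.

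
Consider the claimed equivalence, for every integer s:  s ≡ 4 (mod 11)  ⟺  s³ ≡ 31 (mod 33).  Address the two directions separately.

(⟹) This fails: take s = 15. Then 15 ≡ 4 (mod 11), but 15³ = 3375 ≡ 9 (mod 33), not 31.

(⟸) Conversely, the residues r modulo 33 with r³ ≡ 31 (mod 33) are exactly {4}, and each is ≡ 4 (mod 11).

Not equivalent: only (⇐) holds.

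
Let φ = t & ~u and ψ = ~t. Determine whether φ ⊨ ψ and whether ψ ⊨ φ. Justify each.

Both directions fail.

[⇒] This fails. Under u = F, t = T, the left side is true but the right side is false.

[⇐] This fails. Under u = F, t = F, the left side is false but the right side is true.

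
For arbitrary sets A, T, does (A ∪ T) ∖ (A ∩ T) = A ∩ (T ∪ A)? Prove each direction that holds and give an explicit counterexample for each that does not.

(⊆) This inclusion fails. Take A = ∅, T = {1}; then 1 ∈ (A ∪ T) ∖ (A ∩ T) but 1 ∉ A ∩ (T ∪ A).

(⊇) This inclusion fails. Take A = {1}, T = {1}; then 1 ∈ A ∩ (T ∪ A) but 1 ∉ (A ∪ T) ∖ (A ∩ T).

Both inclusions fail.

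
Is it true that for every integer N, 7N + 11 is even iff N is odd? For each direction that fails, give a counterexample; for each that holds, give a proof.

(⟹) Suppose 7N + 11 is even. Since 7 is odd, 7N and N have the same parity, so 7N + 11 ≡ N + 11 (mod 2). As 11 is odd, 7N + 11 is even exactly when N is odd. Thus N is odd.

(⟸) Conversely, suppose N is odd; write N = 2j + 1. Then 7N + 11 = 7·(2j + 1) + 11 = 2·7j + 18, which is even.

Both implications hold.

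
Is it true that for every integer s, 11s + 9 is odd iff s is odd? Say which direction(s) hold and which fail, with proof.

Both directions fail.

(⟹) This fails: s = 4 gives 11s + 9 = 53, which is odd, but 4 is even, not odd.

(⟸) This also fails: s = 5 is odd, but 11s + 9 = 64 is even, not odd.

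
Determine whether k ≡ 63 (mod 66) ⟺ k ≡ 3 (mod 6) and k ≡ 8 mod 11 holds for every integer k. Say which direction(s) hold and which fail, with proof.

Equivalent; both directions hold.

Converse. If k ≡ 3 (mod 6) and k ≡ 8 (mod 11), then by the Chinese remainder theorem k ≡ 63 (mod 66). This is exactly k ≡ 63 (mod 66).

Forward direction. Suppose k ≡ 63 (mod 66); write k = 66j + 63. Since 6 ∣ 66, reducing mod 6 gives k ≡ 63 ≡ 3 (mod 6); since 11 ∣ 66, reducing mod 11 gives k ≡ 63 ≡ 8 (mod 11).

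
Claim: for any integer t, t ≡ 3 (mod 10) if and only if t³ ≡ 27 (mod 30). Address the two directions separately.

(⟹) This fails: take t = 13. Then 13 ≡ 3 (mod 10), but 13³ = 2197 ≡ 7 (mod 30), not 27.

(⟸) Conversely, the residues r modulo 30 with r³ ≡ 27 (mod 30) are exactly {3}, and each is ≡ 3 (mod 10).

Only the reverse direction holds.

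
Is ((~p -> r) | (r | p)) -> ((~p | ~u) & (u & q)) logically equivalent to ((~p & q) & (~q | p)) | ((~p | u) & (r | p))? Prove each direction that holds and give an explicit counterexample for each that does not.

Neither direction holds.

(→) This fails. Under r = F, u = F, q = F, p = F, the left side is true but the right side is false.

(←) This fails. Under r = T, u = F, q = F, p = F, the left side is false but the right side is true.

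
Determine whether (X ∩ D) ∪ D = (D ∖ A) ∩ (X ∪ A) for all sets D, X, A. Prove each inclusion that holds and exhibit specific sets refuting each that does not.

Forward inclusion. This inclusion fails. Take D = {1}, X = ∅, A = ∅; then 1 ∈ (X ∩ D) ∪ D but 1 ∉ (D ∖ A) ∩ (X ∪ A).

Reverse inclusion. Let x ∈ (D ∖ A) ∩ (X ∪ A). Then x ∈ D ∩ X and x ∉ A, from which x ∈ (X ∩ D) ∪ D.

The sets are not equal: only the reverse inclusion holds.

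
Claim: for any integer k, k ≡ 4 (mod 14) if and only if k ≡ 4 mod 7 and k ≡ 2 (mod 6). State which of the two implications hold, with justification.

(→) This fails: k = 18 gives 18 ≡ 4 (mod 14) but 18 ≡ 0 (mod 6), so the conjunction on the right does not hold.

(←) Conversely, if k ≡ 4 (mod 7) and k ≡ 2 (mod 6), then by the Chinese remainder theorem k ≡ 32 (mod 42). Since 32 ≡ 4 (mod 14) and 14 ∣ 42, we get k ≡ 4 (mod 14).

(⇒) fails; (⇐) holds.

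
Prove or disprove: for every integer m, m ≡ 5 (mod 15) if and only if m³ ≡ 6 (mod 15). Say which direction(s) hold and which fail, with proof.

(→) This fails: take m = 5. Then 5 ≡ 5 (mod 15), but 5³ = 125 ≡ 5 (mod 15), not 6.

(←) This fails: take m = 6. Then 6³ = 216 ≡ 6 (mod 15), yet 6 ≡ 6 (mod 15), not 5.

Neither implication holds.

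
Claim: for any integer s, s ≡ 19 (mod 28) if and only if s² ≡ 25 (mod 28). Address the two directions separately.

(→) Suppose s ≡ 19 (mod 28). Write s = 28j + 19. Then (28j + 19)² = 784j² + 1064j + 361 = 28(28j² + 38j + 12) + 25, so s² ≡ 25 (mod 28).

(←) This fails: take s = 5. Then 5² = 25 ≡ 25 (mod 28), yet 5 ≡ 5 (mod 28), not 19.

(⇒) holds; (⇐) fails.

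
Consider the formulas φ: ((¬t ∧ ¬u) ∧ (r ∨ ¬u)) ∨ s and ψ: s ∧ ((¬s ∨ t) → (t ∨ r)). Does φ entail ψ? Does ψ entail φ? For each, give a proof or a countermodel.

(⟸) Assume the antecedent. If s is true, ((¬t ∧ ¬u) ∧ (r ∨ ¬u)) ∨ s reduces to true regardless of the other variables. If s is false, the antecedent cannot hold. Either way ((¬t ∧ ¬u) ∧ (r ∨ ¬u)) ∨ s holds.

(⟹) This fails. Under r = F, t = F, u = F, s = F, the left side is true but the right side is false.

The forward direction fails; the converse holds.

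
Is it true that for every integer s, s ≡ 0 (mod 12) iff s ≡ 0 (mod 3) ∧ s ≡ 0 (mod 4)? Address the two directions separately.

The biconditional holds.

(⇒) Suppose s ≡ 0 (mod 12); write s = 12j + 0. Since 3 ∣ 12, reducing mod 3 gives s ≡ 0 (mod 3); since 4 ∣ 12, reducing mod 4 gives s ≡ 0 (mod 4).

(⇐) Conversely, if s ≡ 0 (mod 3) and s ≡ 0 (mod 4), then by the Chinese remainder theorem s ≡ 0 (mod 12). This is exactly s ≡ 0 (mod 12).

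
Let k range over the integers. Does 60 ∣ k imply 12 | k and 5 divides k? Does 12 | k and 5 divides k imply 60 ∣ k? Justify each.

(←) Suppose 12 ∣ k and 5 ∣ k. Any common multiple of 12 and 5 is a multiple of their lcm; here gcd(12, 5) = 1, so lcm(12, 5) = 12·5 = 60, so 60 ∣ k.

(→) If 60 ∣ k, write k = 60q. Since 60 = 5·12, k = 12·(5q), so 12 ∣ k; and since 60 = 12·5, k = 5·(12q), so 5 ∣ k.

Both implications hold.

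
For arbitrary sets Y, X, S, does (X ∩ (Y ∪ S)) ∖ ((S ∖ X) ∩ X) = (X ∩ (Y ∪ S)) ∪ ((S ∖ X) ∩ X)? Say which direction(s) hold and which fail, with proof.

Forward inclusion. Let x ∈ (X ∩ (Y ∪ S)) ∖ ((S ∖ X) ∩ X). Then either x ∈ Y ∩ X and x ∉ S; or x ∈ X ∩ S and x ∉ Y; or x ∈ Y ∩ X ∩ S. In each case x ∈ (X ∩ (Y ∪ S)) ∪ ((S ∖ X) ∩ X), so (X ∩ (Y ∪ S)) ∖ ((S ∖ X) ∩ X) ⊆ (X ∩ (Y ∪ S)) ∪ ((S ∖ X) ∩ X).

Reverse inclusion. Let x ∈ (X ∩ (Y ∪ S)) ∪ ((S ∖ X) ∩ X). Then either x ∈ Y ∩ X and x ∉ S; or x ∈ X ∩ S and x ∉ Y; or x ∈ Y ∩ X ∩ S. In each case x ∈ (X ∩ (Y ∪ S)) ∖ ((S ∖ X) ∩ X), so (X ∩ (Y ∪ S)) ∪ ((S ∖ X) ∩ X) ⊆ (X ∩ (Y ∪ S)) ∖ ((S ∖ X) ∩ X).

Both inclusions hold; the sets are equal.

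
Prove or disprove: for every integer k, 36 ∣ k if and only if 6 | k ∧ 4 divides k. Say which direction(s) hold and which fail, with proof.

(⇒) holds; (⇐) fails.

(⇐) This fails: take k = 12. Both 6 ∣ 12 and 4 ∣ 12, yet 12 is not a multiple of 36 (since 12 = 0·36 + 12), so 36 ∤ 12.

(⇒) If 36 ∣ k, write k = 36q. Since 36 = 6·6, k = 6·(6q), so 6 ∣ k; and since 36 = 9·4, k = 4·(9q), so 4 ∣ k.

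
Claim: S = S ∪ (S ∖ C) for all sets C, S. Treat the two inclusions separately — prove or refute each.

(⊇) Let x ∈ S ∪ (S ∖ C). Then either x ∈ S and x ∉ C; or x ∈ C ∩ S. In each case x ∈ S, so S ∪ (S ∖ C) ⊆ S.

(⊆) Let x ∈ S. Then either x ∈ S and x ∉ C; or x ∈ C ∩ S. In each case x ∈ S ∪ (S ∖ C), so S ⊆ S ∪ (S ∖ C).

Both inclusions hold; the sets are equal.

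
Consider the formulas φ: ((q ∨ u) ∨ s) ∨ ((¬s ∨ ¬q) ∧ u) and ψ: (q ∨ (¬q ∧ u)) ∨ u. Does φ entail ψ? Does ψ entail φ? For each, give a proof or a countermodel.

(⇒) fails; (⇐) holds.

[⇐] Assume the antecedent. If q is true, the consequent reduces to true regardless of the other variables. If q is false, the antecedent forces (q = F, s = F, u = T) or (q = F, s = T, u = T), and the consequent holds there. Either way the consequent holds.

[⇒] This fails. Under q = F, s = T, u = F, the left side is true but the right side is false.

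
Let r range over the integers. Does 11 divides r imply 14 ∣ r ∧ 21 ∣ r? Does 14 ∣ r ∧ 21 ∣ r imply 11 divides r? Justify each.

Both directions fail.

Forward direction. This fails: take r = 11. Certainly 11 ∣ 11, but 14 ∤ 11.

Converse. This fails: take r = 42. Both 14 ∣ 42 and 21 ∣ 42, yet 42 is not a multiple of 11 (since 42 = 3·11 + 9), so 11 ∤ 42.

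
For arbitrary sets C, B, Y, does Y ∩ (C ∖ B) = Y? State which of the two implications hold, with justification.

(⊆) holds; (⊇) fails.

Forward inclusion. Let x ∈ Y ∩ (C ∖ B). Then x ∈ C ∩ Y and x ∉ B, from which x ∈ Y.

Reverse inclusion. This inclusion fails. Take C = ∅, B = ∅, Y = {1}; then 1 ∈ Y but 1 ∉ Y ∩ (C ∖ B).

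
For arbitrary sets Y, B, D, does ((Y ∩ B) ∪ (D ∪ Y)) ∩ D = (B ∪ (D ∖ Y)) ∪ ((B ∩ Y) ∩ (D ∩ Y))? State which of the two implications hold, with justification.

(⟹) This inclusion fails. Take Y = {1}, B = ∅, D = {1}; then 1 ∈ ((Y ∩ B) ∪ (D ∪ Y)) ∩ D but 1 ∉ (B ∪ (D ∖ Y)) ∪ ((B ∩ Y) ∩ (D ∩ Y)).

(⟸) This inclusion fails. Take Y = ∅, B = {1}, D = ∅; then 1 ∈ (B ∪ (D ∖ Y)) ∪ ((B ∩ Y) ∩ (D ∩ Y)) but 1 ∉ ((Y ∩ B) ∪ (D ∪ Y)) ∩ D.

(⊆) fails and (⊇) fails.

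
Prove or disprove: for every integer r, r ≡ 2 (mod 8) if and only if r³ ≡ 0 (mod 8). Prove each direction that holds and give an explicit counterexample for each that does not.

Only the forward direction holds.

(⇐) This fails: take r = 0. Then 0³ = 0 ≡ 0 (mod 8), yet 0 ≡ 0 (mod 8), not 2.

(⇒) Suppose r ≡ 2 (mod 8). Write r = 8j + 2. Then (8j + 2)³ = 512j³ + 384j² + 96j + 8 = 8(64j³ + 48j² + 12j + 1) + 0, so r³ ≡ 0 (mod 8).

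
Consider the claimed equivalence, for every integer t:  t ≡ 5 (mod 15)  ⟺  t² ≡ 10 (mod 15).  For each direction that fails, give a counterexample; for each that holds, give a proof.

(⇒) Suppose t ≡ 5 (mod 15). Write t = 15j + 5. Then (15j + 5)² = 225j² + 150j + 25 = 15(15j² + 10j + 1) + 10, so t² ≡ 10 (mod 15).

(⇐) This fails: take t = 10. Then 10² = 100 ≡ 10 (mod 15), yet 10 ≡ 10 (mod 15), not 5.

Only the forward direction holds.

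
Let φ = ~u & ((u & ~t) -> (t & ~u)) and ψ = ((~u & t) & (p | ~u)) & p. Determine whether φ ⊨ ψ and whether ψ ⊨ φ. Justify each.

(→) This fails. Under p = F, u = F, t = F, the left side is true but the right side is false.

(←) Assume the antecedent. If p is true, the antecedent forces (p = T, u = F, t = T), and ~u & ((u & ~t) -> (t & ~u)) holds there. If p is false, the antecedent cannot hold. Either way ~u & ((u & ~t) -> (t & ~u)) holds.

Only the converse holds.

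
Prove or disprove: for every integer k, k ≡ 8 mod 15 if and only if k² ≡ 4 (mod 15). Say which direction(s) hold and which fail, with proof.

Not equivalent: only (⇒) holds.

(⟹) Suppose k ≡ 8 mod 15. Write k = 15j + 8. Then (15j + 8)² = 225j² + 240j + 64 = 15(15j² + 16j + 4) + 4, so k² ≡ 4 (mod 15).

(⟸) This fails: take k = 2. Then 2² = 4 ≡ 4 (mod 15), yet 2 ≡ 2 (mod 15), not 8.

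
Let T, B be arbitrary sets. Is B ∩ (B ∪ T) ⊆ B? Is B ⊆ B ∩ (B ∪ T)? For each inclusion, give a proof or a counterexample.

Both inclusions hold; the sets are equal.

(⊆) Let x ∈ B ∩ (B ∪ T). Then either x ∈ B and x ∉ T; or x ∈ T ∩ B. In each case x ∈ B, so B ∩ (B ∪ T) ⊆ B.

(⊇) Let x ∈ B. Then either x ∈ B and x ∉ T; or x ∈ T ∩ B. In each case x ∈ B ∩ (B ∪ T), so B ⊆ B ∩ (B ∪ T).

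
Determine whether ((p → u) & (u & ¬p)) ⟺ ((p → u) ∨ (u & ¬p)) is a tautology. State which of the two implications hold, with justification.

The forward direction holds; the converse fails.

(⟸) This fails. Under u = F, p = F, the left side is false but the right side is true.

(⟹) Assume the antecedent. If u is true, (p → u) ∨ (u & ¬p) reduces to true regardless of the other variables. If u is false, the antecedent cannot hold. Either way (p → u) ∨ (u & ¬p) holds.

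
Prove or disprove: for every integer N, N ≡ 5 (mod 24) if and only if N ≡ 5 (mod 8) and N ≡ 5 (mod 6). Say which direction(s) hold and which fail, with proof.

Equivalent; both directions hold.

Forward direction. Suppose N ≡ 5 (mod 24); write N = 24j + 5. Since 8 ∣ 24, reducing mod 8 gives N ≡ 5 (mod 8); since 6 ∣ 24, reducing mod 6 gives N ≡ 5 (mod 6).

Converse. If N ≡ 5 (mod 8) and N ≡ 5 (mod 6), then by the Chinese remainder theorem N ≡ 5 (mod 24). This is exactly N ≡ 5 (mod 24).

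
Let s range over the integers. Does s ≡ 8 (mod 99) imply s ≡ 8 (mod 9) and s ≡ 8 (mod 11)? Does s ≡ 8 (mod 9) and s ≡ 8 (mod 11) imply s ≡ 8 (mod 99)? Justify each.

[⇒] Suppose s ≡ 8 (mod 99); write s = 99j + 8. Since 9 ∣ 99, reducing mod 9 gives s ≡ 8 (mod 9); since 11 ∣ 99, reducing mod 11 gives s ≡ 8 (mod 11).

[⇐] Conversely, if s ≡ 8 (mod 9) and s ≡ 8 (mod 11), then by the Chinese remainder theorem s ≡ 8 (mod 99). This is exactly s ≡ 8 (mod 99).

Both implications hold.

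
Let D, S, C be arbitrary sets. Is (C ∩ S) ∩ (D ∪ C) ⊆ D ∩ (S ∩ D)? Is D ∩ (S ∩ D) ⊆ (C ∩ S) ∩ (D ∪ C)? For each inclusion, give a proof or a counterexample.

Neither inclusion holds.

(⟹) This inclusion fails. Take D = ∅, S = {1}, C = {1}; then 1 ∈ (C ∩ S) ∩ (D ∪ C) but 1 ∉ D ∩ (S ∩ D).

(⟸) This inclusion fails. Take D = {1}, S = {1}, C = ∅; then 1 ∈ D ∩ (S ∩ D) but 1 ∉ (C ∩ S) ∩ (D ∪ C).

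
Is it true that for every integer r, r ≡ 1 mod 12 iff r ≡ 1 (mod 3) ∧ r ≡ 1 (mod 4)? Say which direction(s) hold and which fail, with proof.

Both directions hold.

(→) Suppose r ≡ 1 (mod 12); write r = 12j + 1. Since 3 ∣ 12, reducing mod 3 gives r ≡ 1 (mod 3); since 4 ∣ 12, reducing mod 4 gives r ≡ 1 (mod 4).

(←) Conversely, if r ≡ 1 (mod 3) and r ≡ 1 (mod 4), then by the Chinese remainder theorem r ≡ 1 (mod 12). This is exactly r ≡ 1 (mod 12).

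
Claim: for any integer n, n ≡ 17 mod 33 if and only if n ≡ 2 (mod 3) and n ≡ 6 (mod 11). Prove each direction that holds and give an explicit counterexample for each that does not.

(→) Suppose n ≡ 17 (mod 33); write n = 33j + 17. Since 3 ∣ 33, reducing mod 3 gives n ≡ 17 ≡ 2 (mod 3); since 11 ∣ 33, reducing mod 11 gives n ≡ 17 ≡ 6 (mod 11).

(←) Conversely, if n ≡ 2 (mod 3) and n ≡ 6 (mod 11), then by the Chinese remainder theorem n ≡ 17 (mod 33). This is exactly n ≡ 17 (mod 33).

The biconditional holds.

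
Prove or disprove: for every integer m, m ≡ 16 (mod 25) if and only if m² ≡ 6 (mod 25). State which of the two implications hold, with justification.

(⇒) Suppose m ≡ 16 (mod 25). Write m = 25j + 16. Then (25j + 16)² = 625j² + 800j + 256 = 25(25j² + 32j + 10) + 6, so m² ≡ 6 (mod 25).

(⇐) This fails: take m = 9. Then 9² = 81 ≡ 6 (mod 25), yet 9 ≡ 9 (mod 25), not 16.

Only the forward direction holds.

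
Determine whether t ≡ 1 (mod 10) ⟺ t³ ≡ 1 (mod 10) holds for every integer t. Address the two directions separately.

(⇒) Suppose t ≡ 1 (mod 10). Write t = 10j + 1. Then (10j + 1)³ = 1000j³ + 300j² + 30j + 1 = 10(100j³ + 30j² + 3j) + 1, so t³ ≡ 1 (mod 10).

(⇐) Conversely, suppose t³ ≡ 1 (mod 10). The only residue r in {0, …, 9} with r³ ≡ 1 (mod 10) is r = 1, so t ≡ 1 (mod 10).

Equivalent; both directions hold.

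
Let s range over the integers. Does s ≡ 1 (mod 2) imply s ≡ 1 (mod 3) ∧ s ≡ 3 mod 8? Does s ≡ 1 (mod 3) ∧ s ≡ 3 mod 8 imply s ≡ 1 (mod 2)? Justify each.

Only the reverse direction holds.

Forward direction. This fails: s = 1 gives 1 ≡ 1 (mod 2) but 1 ≡ 1 (mod 8), so the conjunction on the right does not hold.

Converse. If s ≡ 1 (mod 3) and s ≡ 3 (mod 8), then by the Chinese remainder theorem s ≡ 19 (mod 24). Since 19 ≡ 1 (mod 2) and 2 ∣ 24, we get s ≡ 1 (mod 2).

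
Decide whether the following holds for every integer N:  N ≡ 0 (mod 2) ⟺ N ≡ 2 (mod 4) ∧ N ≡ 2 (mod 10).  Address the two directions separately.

(⇒) This fails: N = 0 gives 0 ≡ 0 (mod 2) but 0 ≡ 0 (mod 4), so the conjunction on the right does not hold.

(⇐) Conversely, if N ≡ 2 (mod 4) and N ≡ 2 (mod 10), then by the Chinese remainder theorem N ≡ 2 (mod 20). Since 2 ≡ 0 (mod 2) and 2 ∣ 20, we get N ≡ 0 (mod 2).

The forward direction fails; the converse holds.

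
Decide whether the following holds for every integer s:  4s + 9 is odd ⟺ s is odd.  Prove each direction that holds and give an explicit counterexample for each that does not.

Not equivalent: only (⇐) holds.

(←) Suppose s is odd. Since 4 is even, 4s is even for every s, so 4s + 9 has the same parity as 9, which is odd. Hence 4s + 9 is odd.

(→) This fails: take s = 0. Then 4s + 9 = 9, which is odd, yet s = 0 is even, not odd.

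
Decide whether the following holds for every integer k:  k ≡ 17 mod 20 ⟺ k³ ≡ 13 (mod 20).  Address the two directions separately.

(⟹) Suppose k ≡ 17 mod 20. Write k = 20j + 17. Then (20j + 17)³ = 8000j³ + 20400j² + 17340j + 4913 = 20(400j³ + 1020j² + 867j + 245) + 13, so k³ ≡ 13 (mod 20).

(⟸) Conversely, suppose k³ ≡ 13 (mod 20). The only residue r in {0, …, 19} with r³ ≡ 13 (mod 20) is r = 17, so k ≡ 17 (mod 20).

Equivalent; both directions hold.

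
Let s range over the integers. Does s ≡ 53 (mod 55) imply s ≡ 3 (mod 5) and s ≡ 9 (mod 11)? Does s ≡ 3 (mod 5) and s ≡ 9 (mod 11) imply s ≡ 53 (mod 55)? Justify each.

Equivalent; both directions hold.

(⟹) Suppose s ≡ 53 (mod 55); write s = 55j + 53. Since 5 ∣ 55, reducing mod 5 gives s ≡ 53 ≡ 3 (mod 5); since 11 ∣ 55, reducing mod 11 gives s ≡ 53 ≡ 9 (mod 11).

(⟸) Conversely, if s ≡ 3 (mod 5) and s ≡ 9 (mod 11), then by the Chinese remainder theorem s ≡ 53 (mod 55). This is exactly s ≡ 53 (mod 55).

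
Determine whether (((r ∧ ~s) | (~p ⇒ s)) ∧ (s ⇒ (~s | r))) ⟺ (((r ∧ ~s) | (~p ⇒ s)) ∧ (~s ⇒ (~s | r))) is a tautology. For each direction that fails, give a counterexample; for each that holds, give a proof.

(←) This fails. Under s = T, p = F, r = F, the left side is false but the right side is true.

(→) Assume the antecedent. If p is true, the consequent reduces to true regardless of the other variables. If p is false, the antecedent forces (s = F, p = F, r = T) or (s = T, p = F, r = T), and the consequent holds there. Either way the consequent holds.

(⇒) holds; (⇐) fails.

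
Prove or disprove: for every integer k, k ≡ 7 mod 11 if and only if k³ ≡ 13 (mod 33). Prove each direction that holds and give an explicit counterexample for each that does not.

(⇒) This fails: take k = 18. Then 18 ≡ 7 (mod 11), but 18³ = 5832 ≡ 24 (mod 33), not 13.

(⇐) Conversely, the residues r modulo 33 with r³ ≡ 13 (mod 33) are exactly {7}, and each is ≡ 7 (mod 11).

The forward direction fails; the converse holds.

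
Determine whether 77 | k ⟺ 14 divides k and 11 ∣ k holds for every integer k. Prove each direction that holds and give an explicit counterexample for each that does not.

(⇐) Suppose 14 ∣ k and 11 ∣ k. Any common multiple of 14 and 11 is a multiple of their lcm; here gcd(14, 11) = 1, so lcm(14, 11) = 14·11 = 154, so 154 ∣ k. Since 77 ∣ 154, it follows that 77 ∣ k.

(⇒) This fails: take k = 77. Certainly 77 ∣ 77, but 14 ∤ 77.

Only the converse holds.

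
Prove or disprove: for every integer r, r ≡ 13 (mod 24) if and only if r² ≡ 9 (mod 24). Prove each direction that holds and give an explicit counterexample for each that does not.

Neither implication holds.

(⇒) This fails: take r = 13. Then 13 ≡ 13 (mod 24), but 13² = 169 ≡ 1 (mod 24), not 9.

(⇐) This fails: take r = 3. Then 3² = 9 ≡ 9 (mod 24), yet 3 ≡ 3 (mod 24), not 13.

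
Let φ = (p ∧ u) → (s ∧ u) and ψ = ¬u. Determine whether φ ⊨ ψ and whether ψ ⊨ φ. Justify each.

[⇒] This fails. Under s = F, p = F, u = T, the left side is true but the right side is false.

[⇐] Assume the antecedent. If s is true, (p ∧ u) → (s ∧ u) reduces to true regardless of the other variables. If s is false, the antecedent forces (s = F, p = F, u = F) or (s = F, p = T, u = F), and (p ∧ u) → (s ∧ u) holds there. Either way (p ∧ u) → (s ∧ u) holds.

Only the converse holds.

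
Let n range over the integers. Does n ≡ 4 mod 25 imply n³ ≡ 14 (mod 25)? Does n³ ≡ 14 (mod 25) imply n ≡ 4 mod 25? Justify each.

Equivalent; both directions hold.

(→) Suppose n ≡ 4 mod 25. Write n = 25j + 4. Then (25j + 4)³ = 15625j³ + 7500j² + 1200j + 64 = 25(625j³ + 300j² + 48j + 2) + 14, so n³ ≡ 14 (mod 25).

(←) Conversely, suppose n³ ≡ 14 (mod 25). The only residue r in {0, …, 24} with r³ ≡ 14 (mod 25) is r = 4, so n ≡ 4 (mod 25).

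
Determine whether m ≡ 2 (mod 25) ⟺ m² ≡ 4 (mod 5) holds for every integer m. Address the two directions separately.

Converse. This fails: take m = 3. Then 3² = 9 ≡ 4 (mod 5), yet 3 ≡ 3 (mod 25), not 2.

Forward direction. Suppose m ≡ 2 (mod 25). Then m² ≡ 2² = 4 (mod 25), and since 5 ∣ 25, also m² ≡ 4 (mod 5).

(⇒) holds; (⇐) fails.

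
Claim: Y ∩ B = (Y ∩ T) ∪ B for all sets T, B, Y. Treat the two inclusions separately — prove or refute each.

Only the forward inclusion holds.

(⟹) Let x ∈ Y ∩ B. Then either x ∈ B ∩ Y and x ∉ T; or x ∈ T ∩ B ∩ Y. In each case x ∈ (Y ∩ T) ∪ B, so Y ∩ B ⊆ (Y ∩ T) ∪ B.

(⟸) This inclusion fails. Take T = ∅, B = {1}, Y = ∅; then 1 ∈ (Y ∩ T) ∪ B but 1 ∉ Y ∩ B.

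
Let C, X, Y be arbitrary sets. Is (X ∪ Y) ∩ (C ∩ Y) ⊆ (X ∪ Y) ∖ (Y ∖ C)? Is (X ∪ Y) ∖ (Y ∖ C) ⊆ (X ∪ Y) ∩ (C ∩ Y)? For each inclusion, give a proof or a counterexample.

Only the forward inclusion holds.

(⊆) Let x ∈ (X ∪ Y) ∩ (C ∩ Y). Then either x ∈ C ∩ Y and x ∉ X; or x ∈ C ∩ X ∩ Y. In each case x ∈ (X ∪ Y) ∖ (Y ∖ C), so (X ∪ Y) ∩ (C ∩ Y) ⊆ (X ∪ Y) ∖ (Y ∖ C).

(⊇) This inclusion fails. Take C = ∅, X = {1}, Y = ∅; then 1 ∈ (X ∪ Y) ∖ (Y ∖ C) but 1 ∉ (X ∪ Y) ∩ (C ∩ Y).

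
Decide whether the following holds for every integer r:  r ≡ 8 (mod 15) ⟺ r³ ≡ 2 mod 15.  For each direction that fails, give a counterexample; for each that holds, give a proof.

The biconditional holds.

(⇒) Suppose r ≡ 8 (mod 15). Write r = 15j + 8. Then (15j + 8)³ = 3375j³ + 5400j² + 2880j + 512 = 15(225j³ + 360j² + 192j + 34) + 2, so r³ ≡ 2 (mod 15).

(⇐) Conversely, suppose r³ ≡ 2 (mod 15). The only residue r in {0, …, 14} with r³ ≡ 2 (mod 15) is r = 8, so r ≡ 8 (mod 15).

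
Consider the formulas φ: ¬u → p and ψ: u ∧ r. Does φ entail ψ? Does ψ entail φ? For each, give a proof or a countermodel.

Not equivalent: only (⇐) holds.

Converse. Assume the antecedent. If u is true, ¬u → p reduces to true regardless of the other variables. If u is false, the antecedent cannot hold. Either way ¬u → p holds.

Forward direction. This fails. Under u = T, p = F, r = F, the left side is true but the right side is false.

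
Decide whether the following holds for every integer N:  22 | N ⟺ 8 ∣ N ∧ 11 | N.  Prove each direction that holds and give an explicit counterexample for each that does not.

(→) This fails: take N = 22. Certainly 22 ∣ 22, but 8 ∤ 22.

(←) Suppose 8 ∣ N and 11 ∣ N. Any common multiple of 8 and 11 is a multiple of their lcm; here gcd(8, 11) = 1, so lcm(8, 11) = 8·11 = 88, so 88 ∣ N. Since 22 ∣ 88, it follows that 22 ∣ N.

Only the reverse direction holds.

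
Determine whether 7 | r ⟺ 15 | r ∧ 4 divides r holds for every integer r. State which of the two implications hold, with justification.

Neither implication holds.

(⇒) This fails: take r = 7. Certainly 7 ∣ 7, but 15 ∤ 7.

(⇐) This fails: take r = 60. Both 15 ∣ 60 and 4 ∣ 60, yet 60 is not a multiple of 7 (since 60 = 8·7 + 4), so 7 ∤ 60.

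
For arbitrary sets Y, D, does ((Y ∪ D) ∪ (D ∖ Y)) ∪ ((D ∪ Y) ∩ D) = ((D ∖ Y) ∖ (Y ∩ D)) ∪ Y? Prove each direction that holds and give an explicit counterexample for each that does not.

The two sets are equal.

(⟹) Let x ∈ ((Y ∪ D) ∪ (D ∖ Y)) ∪ ((D ∪ Y) ∩ D). Then either x ∈ Y and x ∉ D; or x ∈ D and x ∉ Y; or x ∈ Y ∩ D. In each case x ∈ ((D ∖ Y) ∖ (Y ∩ D)) ∪ Y, so ((Y ∪ D) ∪ (D ∖ Y)) ∪ ((D ∪ Y) ∩ D) ⊆ ((D ∖ Y) ∖ (Y ∩ D)) ∪ Y.

(⟸) Let x ∈ ((D ∖ Y) ∖ (Y ∩ D)) ∪ Y. Then either x ∈ Y and x ∉ D; or x ∈ D and x ∉ Y; or x ∈ Y ∩ D. In each case x ∈ ((Y ∪ D) ∪ (D ∖ Y)) ∪ ((D ∪ Y) ∩ D), so ((D ∖ Y) ∖ (Y ∩ D)) ∪ Y ⊆ ((Y ∪ D) ∪ (D ∖ Y)) ∪ ((D ∪ Y) ∩ D).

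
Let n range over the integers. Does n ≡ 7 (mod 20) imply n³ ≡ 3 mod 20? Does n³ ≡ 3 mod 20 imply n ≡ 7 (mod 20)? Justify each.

(→) Suppose n ≡ 7 (mod 20). Write n = 20j + 7. Then (20j + 7)³ = 8000j³ + 8400j² + 2940j + 343 = 20(400j³ + 420j² + 147j + 17) + 3, so n³ ≡ 3 (mod 20).

(←) Conversely, suppose n³ ≡ 3 (mod 20). The only residue r in {0, …, 19} with r³ ≡ 3 (mod 20) is r = 7, so n ≡ 7 (mod 20).

Both implications hold.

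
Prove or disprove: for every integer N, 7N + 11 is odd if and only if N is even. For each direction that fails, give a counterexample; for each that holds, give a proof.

(⇒) Suppose 7N + 11 is odd. Since 7 is odd, 7N and N have the same parity, so 7N + 11 ≡ N + 11 (mod 2). As 11 is odd, 7N + 11 is odd exactly when N is even. Thus N is even.

(⇐) Conversely, suppose N is even; write N = 2j. Then 7N + 11 = 7·(2j) + 11 = 2·7j + 11, which is odd.

Equivalent; both directions hold.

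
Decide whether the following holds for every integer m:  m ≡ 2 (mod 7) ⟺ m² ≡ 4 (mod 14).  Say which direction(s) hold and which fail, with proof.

Neither implication holds.

(⇒) This fails: take m = 9. Then 9 ≡ 2 (mod 7), but 9² = 81 ≡ 11 (mod 14), not 4.

(⇐) This fails: take m = 12. Then 12² = 144 ≡ 4 (mod 14), yet 12 ≡ 5 (mod 7), not 2.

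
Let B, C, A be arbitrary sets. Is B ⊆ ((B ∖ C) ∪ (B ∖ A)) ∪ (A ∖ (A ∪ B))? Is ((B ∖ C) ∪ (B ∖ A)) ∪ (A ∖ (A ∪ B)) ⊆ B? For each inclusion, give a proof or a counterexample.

The sets are not equal: only the reverse inclusion holds.

(⟸) Let x ∈ ((B ∖ C) ∪ (B ∖ A)) ∪ (A ∖ (A ∪ B)). Then either x ∈ B and x ∉ C, A; or x ∈ B ∩ C and x ∉ A; or x ∈ B ∩ A and x ∉ C. In each case x ∈ B, so ((B ∖ C) ∪ (B ∖ A)) ∪ (A ∖ (A ∪ B)) ⊆ B.

(⟹) This inclusion fails. Take B = {1}, C = {1}, A = {1}; then 1 ∈ B but 1 ∉ ((B ∖ C) ∪ (B ∖ A)) ∪ (A ∖ (A ∪ B)).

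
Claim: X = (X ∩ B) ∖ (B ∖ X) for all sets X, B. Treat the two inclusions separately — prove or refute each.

Only the reverse inclusion holds.

(⊇) Let x ∈ (X ∩ B) ∖ (B ∖ X). Then x ∈ X ∩ B, from which x ∈ X.

(⊆) This inclusion fails. Take X = {1}, B = ∅; then 1 ∈ X but 1 ∉ (X ∩ B) ∖ (B ∖ X).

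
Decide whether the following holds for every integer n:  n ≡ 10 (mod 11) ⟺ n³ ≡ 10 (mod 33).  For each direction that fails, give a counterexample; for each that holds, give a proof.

[⇒] This fails: take n = 21. Then 21 ≡ 10 (mod 11), but 21³ = 9261 ≡ 21 (mod 33), not 10.

[⇐] Conversely, the residues r modulo 33 with r³ ≡ 10 (mod 33) are exactly {10}, and each is ≡ 10 (mod 11).

(⇒) fails; (⇐) holds.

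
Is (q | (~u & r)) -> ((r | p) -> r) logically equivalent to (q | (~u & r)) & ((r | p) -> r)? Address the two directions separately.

(←) Assume the antecedent. If r is true, the consequent reduces to true regardless of the other variables. If r is false, the antecedent forces (p = F, q = T, u = F, r = F) or (p = F, q = T, u = T, r = F), and the consequent holds there. Either way the consequent holds.

(→) This fails. Under p = F, q = F, u = F, r = F, the left side is true but the right side is false.

Only the reverse direction holds.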